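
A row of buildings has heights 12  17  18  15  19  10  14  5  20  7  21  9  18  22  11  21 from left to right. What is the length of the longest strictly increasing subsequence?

Track the smallest tail for each achievable length (strict):
12 → extends → [12]
17 → extends → [12, 17]
18 → extends → [12, 17, 18]
15 → replaces 17 → [12, 15, 18]
19 → extends → [12, 15, 18, 19]
10 → replaces 12 → [10, 15, 18, 19]
14 → replaces 15 → [10, 14, 18, 19]
5 → replaces 10 → [5, 14, 18, 19]
20 → extends → [5, 14, 18, 19, 20]
7 → replaces 14 → [5, 7, 18, 19, 20]
21 → extends → [5, 7, 18, 19, 20, 21]
9 → replaces 18 → [5, 7, 9, 19, 20, 21]
18 → replaces 19 → [5, 7, 9, 18, 20, 21]
22 → extends → [5, 7, 9, 18, 20, 21, 22]
11 → replaces 18 → [5, 7, 9, 11, 20, 21, 22]
21 → already a tail → [5, 7, 9, 11, 20, 21, 22]
Seven tails, so the longest strictly increasing subsequence has length 7 (e.g. 12, 17, 18, 19, 20, 21, 22).

7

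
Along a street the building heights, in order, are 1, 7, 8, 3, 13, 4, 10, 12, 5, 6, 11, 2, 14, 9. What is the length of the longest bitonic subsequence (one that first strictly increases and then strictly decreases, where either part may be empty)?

8

inc[i] = longest strictly increasing subsequence ending at i; dec[i] = longest strictly decreasing subsequence starting at i:
i:      1  2  3  4  5  6  7  8  9 10 11 12 13 14
a[i]:   1  7  8  3 13  4 10 12  5  6 11  2 14  9
inc:    1  2  3  2  4  3  4  5  4  5  6  2  7  6
dec:    1  3  3  2  4  2  3  3  2  2  2  1  2  1
Best peak at i=13 (value 14): inc=7, dec=2, length 7+2−1 = 8.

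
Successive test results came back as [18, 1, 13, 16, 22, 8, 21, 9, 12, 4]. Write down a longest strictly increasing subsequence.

Patience tails give the LIS length; then backtrack through the dp parents:
18 → extends → [18]
1 → replaces 18 → [1]
13 → extends → [1, 13]
16 → extends → [1, 13, 16]
22 → extends → [1, 13, 16, 22]
8 → replaces 13 → [1, 8, 16, 22]
21 → replaces 22 → [1, 8, 16, 21]
9 → replaces 16 → [1, 8, 9, 21]
12 → replaces 21 → [1, 8, 9, 12]
4 → replaces 8 → [1, 4, 9, 12]
Length 4; one witness is 1, 13, 16, 22.

1, 13, 16, 22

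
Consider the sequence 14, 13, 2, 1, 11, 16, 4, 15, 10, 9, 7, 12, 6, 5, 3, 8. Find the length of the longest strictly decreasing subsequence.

Negate each value so 'decreasing' becomes 'increasing', then run patience tails on the negated sequence:
-14 → extends → [-14]
-13 → extends → [-14, -13]
-2 → extends → [-14, -13, -2]
-1 → extends → [-14, -13, -2, -1]
-11 → replaces -2 → [-14, -13, -11, -1]
-16 → replaces -14 → [-16, -13, -11, -1]
-4 → replaces -1 → [-16, -13, -11, -4]
-15 → replaces -13 → [-16, -15, -11, -4]
-10 → replaces -4 → [-16, -15, -11, -10]
-9 → extends → [-16, -15, -11, -10, -9]
-7 → extends → [-16, -15, -11, -10, -9, -7]
-12 → replaces -11 → [-16, -15, -12, -10, -9, -7]
-6 → extends → [-16, -15, -12, -10, -9, -7, -6]
-5 → extends → [-16, -15, -12, -10, -9, -7, -6, -5]
-3 → extends → [-16, -15, -12, -10, -9, -7, -6, -5, -3]
-8 → replaces -7 → [-16, -15, -12, -10, -9, -8, -6, -5, -3]
Nine tails, so the longest strictly decreasing subsequence of the original has length 9.

9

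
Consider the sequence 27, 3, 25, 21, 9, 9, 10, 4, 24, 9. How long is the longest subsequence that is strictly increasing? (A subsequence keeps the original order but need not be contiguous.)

4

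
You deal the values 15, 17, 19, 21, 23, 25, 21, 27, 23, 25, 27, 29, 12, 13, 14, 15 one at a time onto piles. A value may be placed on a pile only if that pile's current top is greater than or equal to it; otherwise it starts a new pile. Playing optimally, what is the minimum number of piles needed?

Place each on the leftmost legal pile:
15 → new pile 1 (tops now [15])
17 → new pile 2 (tops now [15, 17])
19 → new pile 3 (tops now [15, 17, 19])
21 → new pile 4 (tops now [15, 17, 19, 21])
23 → new pile 5 (tops now [15, 17, 19, 21, 23])
25 → new pile 6 (tops now [15, 17, 19, 21, 23, 25])
21 → pile 4 (tops now [15, 17, 19, 21, 23, 25])
27 → new pile 7 (tops now [15, 17, 19, 21, 23, 25, 27])
23 → pile 5 (tops now [15, 17, 19, 21, 23, 25, 27])
25 → pile 6 (tops now [15, 17, 19, 21, 23, 25, 27])
27 → pile 7 (tops now [15, 17, 19, 21, 23, 25, 27])
29 → new pile 8 (tops now [15, 17, 19, 21, 23, 25, 27, 29])
12 → pile 1 (tops now [12, 17, 19, 21, 23, 25, 27, 29])
13 → pile 2 (tops now [12, 13, 19, 21, 23, 25, 27, 29])
14 → pile 3 (tops now [12, 13, 14, 21, 23, 25, 27, 29])
15 → pile 4 (tops now [12, 13, 14, 15, 23, 25, 27, 29])
Eight piles.

8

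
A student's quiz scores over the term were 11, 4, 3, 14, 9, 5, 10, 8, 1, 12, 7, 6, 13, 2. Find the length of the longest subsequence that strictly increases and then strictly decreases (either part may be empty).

inc[i] = longest strictly increasing subsequence ending at i; dec[i] = longest strictly decreasing subsequence starting at i:
i:      1  2  3  4  5  6  7  8  9 10 11 12 13 14
a[i]:  11  4  3 14  9  5 10  8  1 12  7  6 13  2
inc:    1  1  1  2  2  2  3  3  1  4  3  3  5  2
dec:    6  3  2  6  5  2  5  4  1  4  3  2  2  1
Best peak at i=4 (value 14): inc=2, dec=6, length 2+6−1 = 7.

7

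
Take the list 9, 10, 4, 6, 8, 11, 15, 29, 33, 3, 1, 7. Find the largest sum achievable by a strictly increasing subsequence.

Let S[i] be the best sum of a strictly increasing subsequence ending at i:
i:       1   2   3   4   5   6   7   8   9  10  11  12
a[i]:    9  10   4   6   8  11  15  29  33   3   1   7
S:       9  19   4  10  18  30  45  74 107   3   1  17
Maximum is 107 (e.g. 9 + 10 + 11 + 15 + 29 + 33).

107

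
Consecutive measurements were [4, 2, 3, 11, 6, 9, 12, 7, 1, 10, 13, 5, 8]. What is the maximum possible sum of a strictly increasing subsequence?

45

Let S[i] be the best sum of a strictly increasing subsequence ending at i:
i:      1  2  3  4  5  6  7  8  9 10 11 12 13
a[i]:   4  2  3 11  6  9 12  7  1 10 13  5  8
S:      4  2  5 16 11 20 32 18  1 30 45 10 26
Maximum is 45 (e.g. 2 + 3 + 6 + 9 + 12 + 13).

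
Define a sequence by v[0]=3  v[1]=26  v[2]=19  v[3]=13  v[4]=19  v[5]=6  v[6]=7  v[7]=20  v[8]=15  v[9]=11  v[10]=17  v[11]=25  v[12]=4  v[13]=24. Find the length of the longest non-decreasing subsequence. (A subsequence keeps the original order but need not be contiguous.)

Track the smallest tail for each achievable length (allowing ties):
3 → extends → [3]
26 → extends → [3, 26]
19 → replaces 26 → [3, 19]
13 → replaces 19 → [3, 13]
19 → extends → [3, 13, 19]
6 → replaces 13 → [3, 6, 19]
7 → replaces 19 → [3, 6, 7]
20 → extends → [3, 6, 7, 20]
15 → replaces 20 → [3, 6, 7, 15]
11 → replaces 15 → [3, 6, 7, 11]
17 → extends → [3, 6, 7, 11, 17]
25 → extends → [3, 6, 7, 11, 17, 25]
4 → replaces 6 → [3, 4, 7, 11, 17, 25]
24 → replaces 25 → [3, 4, 7, 11, 17, 24]
Six tails, so the longest non-decreasing subsequence has length 6 (e.g. 3, 6, 7, 15, 17, 25).

6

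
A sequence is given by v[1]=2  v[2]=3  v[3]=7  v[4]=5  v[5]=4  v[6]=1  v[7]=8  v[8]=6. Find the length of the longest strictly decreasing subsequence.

4

Negate each value so 'decreasing' becomes 'increasing', then run patience tails on the negated sequence:
-2 → extends → [-2]
-3 → replaces -2 → [-3]
-7 → replaces -3 → [-7]
-5 → extends → [-7, -5]
-4 → extends → [-7, -5, -4]
-1 → extends → [-7, -5, -4, -1]
-8 → replaces -7 → [-8, -5, -4, -1]
-6 → replaces -5 → [-8, -6, -4, -1]
Four tails, so the longest strictly decreasing subsequence of the original has length 4.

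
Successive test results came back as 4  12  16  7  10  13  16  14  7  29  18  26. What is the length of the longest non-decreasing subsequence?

7

Track the smallest tail for each achievable length (allowing ties):
4 → extends → [4]
12 → extends → [4, 12]
16 → extends → [4, 12, 16]
7 → replaces 12 → [4, 7, 16]
10 → replaces 16 → [4, 7, 10]
13 → extends → [4, 7, 10, 13]
16 → extends → [4, 7, 10, 13, 16]
14 → replaces 16 → [4, 7, 10, 13, 14]
7 → replaces 10 → [4, 7, 7, 13, 14]
29 → extends → [4, 7, 7, 13, 14, 29]
18 → replaces 29 → [4, 7, 7, 13, 14, 18]
26 → extends → [4, 7, 7, 13, 14, 18, 26]
Seven tails, so the longest non-decreasing subsequence has length 7 (e.g. 4, 7, 10, 13, 16, 18, 26).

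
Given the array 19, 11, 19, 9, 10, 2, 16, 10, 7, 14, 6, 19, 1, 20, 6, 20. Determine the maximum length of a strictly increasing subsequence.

Track the smallest tail for each achievable length (strict):
19 → extends → [19]
11 → replaces 19 → [11]
19 → extends → [11, 19]
9 → replaces 11 → [9, 19]
10 → replaces 19 → [9, 10]
2 → replaces 9 → [2, 10]
16 → extends → [2, 10, 16]
10 → already a tail → [2, 10, 16]
7 → replaces 10 → [2, 7, 16]
14 → replaces 16 → [2, 7, 14]
6 → replaces 7 → [2, 6, 14]
19 → extends → [2, 6, 14, 19]
1 → replaces 2 → [1, 6, 14, 19]
20 → extends → [1, 6, 14, 19, 20]
6 → already a tail → [1, 6, 14, 19, 20]
20 → already a tail → [1, 6, 14, 19, 20]
Five tails, so the longest strictly increasing subsequence has length 5 (e.g. 9, 10, 16, 19, 20).

5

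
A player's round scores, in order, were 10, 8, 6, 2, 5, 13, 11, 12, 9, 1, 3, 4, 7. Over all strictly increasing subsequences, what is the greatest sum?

33

Let S[i] be the best sum of a strictly increasing subsequence ending at i:
i:      1  2  3  4  5  6  7  8  9 10 11 12 13
a[i]:  10  8  6  2  5 13 11 12  9  1  3  4  7
S:     10  8  6  2  7 23 21 33 17  1  5  9 16
Maximum is 33 (e.g. 10 + 11 + 12).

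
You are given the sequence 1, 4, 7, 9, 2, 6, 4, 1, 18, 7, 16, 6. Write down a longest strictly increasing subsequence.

Patience tails give the LIS length; then backtrack through the dp parents:
1 → extends → [1]
4 → extends → [1, 4]
7 → extends → [1, 4, 7]
9 → extends → [1, 4, 7, 9]
2 → replaces 4 → [1, 2, 7, 9]
6 → replaces 7 → [1, 2, 6, 9]
4 → replaces 6 → [1, 2, 4, 9]
1 → already a tail → [1, 2, 4, 9]
18 → extends → [1, 2, 4, 9, 18]
7 → replaces 9 → [1, 2, 4, 7, 18]
16 → replaces 18 → [1, 2, 4, 7, 16]
6 → replaces 7 → [1, 2, 4, 6, 16]
Length 5; one witness is 1, 4, 7, 9, 18.

1, 4, 7, 9, 18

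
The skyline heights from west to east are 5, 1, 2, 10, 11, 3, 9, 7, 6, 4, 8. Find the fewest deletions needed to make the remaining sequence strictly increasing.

6

Fewest deletions = n − (longest strictly increasing subsequence).
Patience tails:
5 → extends → [5]
1 → replaces 5 → [1]
2 → extends → [1, 2]
10 → extends → [1, 2, 10]
11 → extends → [1, 2, 10, 11]
3 → replaces 10 → [1, 2, 3, 11]
9 → replaces 11 → [1, 2, 3, 9]
7 → replaces 9 → [1, 2, 3, 7]
6 → replaces 7 → [1, 2, 3, 6]
4 → replaces 6 → [1, 2, 3, 4]
8 → extends → [1, 2, 3, 4, 8]
Longest strictly increasing subsequence has length 5, so deletions = 11 − 5 = 6.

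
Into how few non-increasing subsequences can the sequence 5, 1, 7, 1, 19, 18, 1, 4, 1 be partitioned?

Place each on the leftmost legal pile:
5 → new pile 1 (tops now [5])
1 → pile 1 (tops now [1])
7 → new pile 2 (tops now [1, 7])
1 → pile 1 (tops now [1, 7])
19 → new pile 3 (tops now [1, 7, 19])
18 → pile 3 (tops now [1, 7, 18])
1 → pile 1 (tops now [1, 7, 18])
4 → pile 2 (tops now [1, 4, 18])
1 → pile 1 (tops now [1, 4, 18])
Three piles.

3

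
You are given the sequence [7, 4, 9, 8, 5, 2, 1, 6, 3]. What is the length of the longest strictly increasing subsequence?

3

Let dp[i] be the length of the longest such subsequence ending at index i:
i:     1 2 3 4 5 6 7 8 9
a[i]:  7 4 9 8 5 2 1 6 3
dp:    1 1 2 2 2 1 1 3 2
Maximum dp value is 3.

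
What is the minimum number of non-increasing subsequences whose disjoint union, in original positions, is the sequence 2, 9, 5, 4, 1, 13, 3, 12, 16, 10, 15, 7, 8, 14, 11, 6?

5

Place each on the leftmost legal pile:
2 → new pile 1 (tops now [2])
9 → new pile 2 (tops now [2, 9])
5 → pile 2 (tops now [2, 5])
4 → pile 2 (tops now [2, 4])
1 → pile 1 (tops now [1, 4])
13 → new pile 3 (tops now [1, 4, 13])
3 → pile 2 (tops now [1, 3, 13])
12 → pile 3 (tops now [1, 3, 12])
16 → new pile 4 (tops now [1, 3, 12, 16])
10 → pile 3 (tops now [1, 3, 10, 16])
15 → pile 4 (tops now [1, 3, 10, 15])
7 → pile 3 (tops now [1, 3, 7, 15])
8 → pile 4 (tops now [1, 3, 7, 8])
14 → new pile 5 (tops now [1, 3, 7, 8, 14])
11 → pile 5 (tops now [1, 3, 7, 8, 11])
6 → pile 3 (tops now [1, 3, 6, 8, 11])
Five piles.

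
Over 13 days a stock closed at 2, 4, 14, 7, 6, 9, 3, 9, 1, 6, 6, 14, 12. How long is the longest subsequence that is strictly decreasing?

5

Let dp[i] be the longest strictly decreasing subsequence ending at i:
i:      1  2  3  4  5  6  7  8  9 10 11 12 13
a[i]:   2  4 14  7  6  9  3  9  1  6  6 14 12
dp:     1  1  1  2  3  2  4  2  5  3  3  1  2
Maximum is 5.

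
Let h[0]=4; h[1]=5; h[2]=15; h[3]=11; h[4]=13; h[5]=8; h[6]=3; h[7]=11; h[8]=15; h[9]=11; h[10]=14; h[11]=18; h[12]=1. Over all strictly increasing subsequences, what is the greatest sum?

Let S[i] be the best sum of a strictly increasing subsequence ending at i:
i:      0  1  2  3  4  5  6  7  8  9 10 11 12
h[i]:   4  5 15 11 13  8  3 11 15 11 14 18  1
S:      4  9 24 20 33 17  3 28 48 28 47 66  1
Maximum is 66 (e.g. 4 + 5 + 11 + 13 + 15 + 18).

66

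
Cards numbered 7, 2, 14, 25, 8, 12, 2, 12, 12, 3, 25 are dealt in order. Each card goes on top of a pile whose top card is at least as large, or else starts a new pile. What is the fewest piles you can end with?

The minimum number of non-increasing subsequences covering a sequence equals the length of its longest strictly increasing subsequence.
LIS length is 4 (e.g. 7, 8, 12, 25), so 4 piles are needed.

4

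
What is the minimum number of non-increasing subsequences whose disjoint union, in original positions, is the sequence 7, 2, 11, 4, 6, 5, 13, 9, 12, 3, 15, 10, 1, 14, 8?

The minimum number of non-increasing subsequences covering a sequence equals the length of its longest strictly increasing subsequence.
LIS length is 6 (e.g. 2, 4, 6, 9, 12, 15), so 6 piles are needed.

6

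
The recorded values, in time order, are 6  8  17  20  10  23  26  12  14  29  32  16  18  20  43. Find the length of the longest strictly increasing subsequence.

9

Track the smallest tail for each achievable length (strict):
6 → extends → [6]
8 → extends → [6, 8]
17 → extends → [6, 8, 17]
20 → extends → [6, 8, 17, 20]
10 → replaces 17 → [6, 8, 10, 20]
23 → extends → [6, 8, 10, 20, 23]
26 → extends → [6, 8, 10, 20, 23, 26]
12 → replaces 20 → [6, 8, 10, 12, 23, 26]
14 → replaces 23 → [6, 8, 10, 12, 14, 26]
29 → extends → [6, 8, 10, 12, 14, 26, 29]
32 → extends → [6, 8, 10, 12, 14, 26, 29, 32]
16 → replaces 26 → [6, 8, 10, 12, 14, 16, 29, 32]
18 → replaces 29 → [6, 8, 10, 12, 14, 16, 18, 32]
20 → replaces 32 → [6, 8, 10, 12, 14, 16, 18, 20]
43 → extends → [6, 8, 10, 12, 14, 16, 18, 20, 43]
Nine tails, so the longest strictly increasing subsequence has length 9 (e.g. 6, 8, 17, 20, 23, 26, 29, 32, 43).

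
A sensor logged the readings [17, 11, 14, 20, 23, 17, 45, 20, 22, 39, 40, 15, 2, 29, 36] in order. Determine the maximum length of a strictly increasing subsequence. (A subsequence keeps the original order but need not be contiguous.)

Track the smallest tail for each achievable length (strict):
17 → extends → [17]
11 → replaces 17 → [11]
14 → extends → [11, 14]
20 → extends → [11, 14, 20]
23 → extends → [11, 14, 20, 23]
17 → replaces 20 → [11, 14, 17, 23]
45 → extends → [11, 14, 17, 23, 45]
20 → replaces 23 → [11, 14, 17, 20, 45]
22 → replaces 45 → [11, 14, 17, 20, 22]
39 → extends → [11, 14, 17, 20, 22, 39]
40 → extends → [11, 14, 17, 20, 22, 39, 40]
15 → replaces 17 → [11, 14, 15, 20, 22, 39, 40]
2 → replaces 11 → [2, 14, 15, 20, 22, 39, 40]
29 → replaces 39 → [2, 14, 15, 20, 22, 29, 40]
36 → replaces 40 → [2, 14, 15, 20, 22, 29, 36]
Seven tails, so the longest strictly increasing subsequence has length 7 (e.g. 11, 14, 17, 20, 22, 39, 40).

7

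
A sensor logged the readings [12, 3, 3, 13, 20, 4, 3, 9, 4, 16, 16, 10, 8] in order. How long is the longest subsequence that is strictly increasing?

Let dp[i] be the length of the longest such subsequence ending at index i:
i:      1  2  3  4  5  6  7  8  9 10 11 12 13
a[i]:  12  3  3 13 20  4  3  9  4 16 16 10  8
dp:     1  1  1  2  3  2  1  3  2  4  4  4  3
Maximum dp value is 4.

4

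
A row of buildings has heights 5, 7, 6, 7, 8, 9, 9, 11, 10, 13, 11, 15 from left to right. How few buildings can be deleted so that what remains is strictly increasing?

Fewest deletions = n − (longest strictly increasing subsequence).
Patience tails:
5 → extends → [5]
7 → extends → [5, 7]
6 → replaces 7 → [5, 6]
7 → extends → [5, 6, 7]
8 → extends → [5, 6, 7, 8]
9 → extends → [5, 6, 7, 8, 9]
9 → already a tail → [5, 6, 7, 8, 9]
11 → extends → [5, 6, 7, 8, 9, 11]
10 → replaces 11 → [5, 6, 7, 8, 9, 10]
13 → extends → [5, 6, 7, 8, 9, 10, 13]
11 → replaces 13 → [5, 6, 7, 8, 9, 10, 11]
15 → extends → [5, 6, 7, 8, 9, 10, 11, 15]
Longest strictly increasing subsequence has length 8, so deletions = 12 − 8 = 4.

4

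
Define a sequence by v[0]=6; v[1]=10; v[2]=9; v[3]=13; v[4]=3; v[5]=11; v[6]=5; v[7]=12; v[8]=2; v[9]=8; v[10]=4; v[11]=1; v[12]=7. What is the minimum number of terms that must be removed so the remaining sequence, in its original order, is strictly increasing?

9

Fewest deletions = n − (longest strictly increasing subsequence).
Patience tails:
6 → extends → [6]
10 → extends → [6, 10]
9 → replaces 10 → [6, 9]
13 → extends → [6, 9, 13]
3 → replaces 6 → [3, 9, 13]
11 → replaces 13 → [3, 9, 11]
5 → replaces 9 → [3, 5, 11]
12 → extends → [3, 5, 11, 12]
2 → replaces 3 → [2, 5, 11, 12]
8 → replaces 11 → [2, 5, 8, 12]
4 → replaces 5 → [2, 4, 8, 12]
1 → replaces 2 → [1, 4, 8, 12]
7 → replaces 8 → [1, 4, 7, 12]
Longest strictly increasing subsequence has length 4, so deletions = 13 − 4 = 9.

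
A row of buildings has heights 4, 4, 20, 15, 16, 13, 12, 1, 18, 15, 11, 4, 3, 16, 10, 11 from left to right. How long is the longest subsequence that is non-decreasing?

5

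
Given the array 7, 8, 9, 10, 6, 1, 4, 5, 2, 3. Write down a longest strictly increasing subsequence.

Patience tails give the LIS length; then backtrack through the dp parents:
7 → extends → [7]
8 → extends → [7, 8]
9 → extends → [7, 8, 9]
10 → extends → [7, 8, 9, 10]
6 → replaces 7 → [6, 8, 9, 10]
1 → replaces 6 → [1, 8, 9, 10]
4 → replaces 8 → [1, 4, 9, 10]
5 → replaces 9 → [1, 4, 5, 10]
2 → replaces 4 → [1, 2, 5, 10]
3 → replaces 5 → [1, 2, 3, 10]
Length 4; one witness is 7, 8, 9, 10.

7, 8, 9, 10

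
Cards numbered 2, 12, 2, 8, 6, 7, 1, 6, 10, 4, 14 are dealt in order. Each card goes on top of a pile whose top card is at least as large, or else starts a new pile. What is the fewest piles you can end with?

Place each on the leftmost legal pile:
2 → new pile 1 (tops now [2])
12 → new pile 2 (tops now [2, 12])
2 → pile 1 (tops now [2, 12])
8 → pile 2 (tops now [2, 8])
6 → pile 2 (tops now [2, 6])
7 → new pile 3 (tops now [2, 6, 7])
1 → pile 1 (tops now [1, 6, 7])
6 → pile 2 (tops now [1, 6, 7])
10 → new pile 4 (tops now [1, 6, 7, 10])
4 → pile 2 (tops now [1, 4, 7, 10])
14 → new pile 5 (tops now [1, 4, 7, 10, 14])
Five piles.

5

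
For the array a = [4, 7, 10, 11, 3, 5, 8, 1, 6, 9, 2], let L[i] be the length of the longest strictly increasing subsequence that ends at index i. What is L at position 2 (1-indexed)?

dp[i] = 1 + max{dp[j] : j<i, a[j]<a[i]} (or 1 if no such j):
i:      1  2  3  4  5  6  7  8  9 10 11
a[i]:   4  7 10 11  3  5  8  1  6  9  2
dp:     1  2  3  4  1  2  3  1  3  4  2
At index 2 the value is 2.

2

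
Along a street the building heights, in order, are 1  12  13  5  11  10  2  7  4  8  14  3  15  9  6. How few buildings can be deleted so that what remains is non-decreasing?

Fewest deletions = n − (longest non-decreasing subsequence).
Patience tails:
1 → extends → [1]
12 → extends → [1, 12]
13 → extends → [1, 12, 13]
5 → replaces 12 → [1, 5, 13]
11 → replaces 13 → [1, 5, 11]
10 → replaces 11 → [1, 5, 10]
2 → replaces 5 → [1, 2, 10]
7 → replaces 10 → [1, 2, 7]
4 → replaces 7 → [1, 2, 4]
8 → extends → [1, 2, 4, 8]
14 → extends → [1, 2, 4, 8, 14]
3 → replaces 4 → [1, 2, 3, 8, 14]
15 → extends → [1, 2, 3, 8, 14, 15]
9 → replaces 14 → [1, 2, 3, 8, 9, 15]
6 → replaces 8 → [1, 2, 3, 6, 9, 15]
Longest non-decreasing subsequence has length 6, so deletions = 15 − 6 = 9.

9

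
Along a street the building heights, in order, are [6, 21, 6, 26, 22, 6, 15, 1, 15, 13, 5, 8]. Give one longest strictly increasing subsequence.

6, 21, 26

Patience tails give the LIS length; then backtrack through the dp parents:
6 → extends → [6]
21 → extends → [6, 21]
6 → already a tail → [6, 21]
26 → extends → [6, 21, 26]
22 → replaces 26 → [6, 21, 22]
6 → already a tail → [6, 21, 22]
15 → replaces 21 → [6, 15, 22]
1 → replaces 6 → [1, 15, 22]
15 → already a tail → [1, 15, 22]
13 → replaces 15 → [1, 13, 22]
5 → replaces 13 → [1, 5, 22]
8 → replaces 22 → [1, 5, 8]
Length 3; one witness is 6, 21, 26.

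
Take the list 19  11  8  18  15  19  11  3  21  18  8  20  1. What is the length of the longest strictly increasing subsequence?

Track the smallest tail for each achievable length (strict):
19 → extends → [19]
11 → replaces 19 → [11]
8 → replaces 11 → [8]
18 → extends → [8, 18]
15 → replaces 18 → [8, 15]
19 → extends → [8, 15, 19]
11 → replaces 15 → [8, 11, 19]
3 → replaces 8 → [3, 11, 19]
21 → extends → [3, 11, 19, 21]
18 → replaces 19 → [3, 11, 18, 21]
8 → replaces 11 → [3, 8, 18, 21]
20 → replaces 21 → [3, 8, 18, 20]
1 → replaces 3 → [1, 8, 18, 20]
Four tails, so the longest strictly increasing subsequence has length 4 (e.g. 11, 18, 19, 21).

4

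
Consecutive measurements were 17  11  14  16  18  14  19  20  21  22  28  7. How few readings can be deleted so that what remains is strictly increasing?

3

Fewest deletions = n − (longest strictly increasing subsequence).
Patience tails:
17 → extends → [17]
11 → replaces 17 → [11]
14 → extends → [11, 14]
16 → extends → [11, 14, 16]
18 → extends → [11, 14, 16, 18]
14 → already a tail → [11, 14, 16, 18]
19 → extends → [11, 14, 16, 18, 19]
20 → extends → [11, 14, 16, 18, 19, 20]
21 → extends → [11, 14, 16, 18, 19, 20, 21]
22 → extends → [11, 14, 16, 18, 19, 20, 21, 22]
28 → extends → [11, 14, 16, 18, 19, 20, 21, 22, 28]
7 → replaces 11 → [7, 14, 16, 18, 19, 20, 21, 22, 28]
Longest strictly increasing subsequence has length 9, so deletions = 12 − 9 = 3.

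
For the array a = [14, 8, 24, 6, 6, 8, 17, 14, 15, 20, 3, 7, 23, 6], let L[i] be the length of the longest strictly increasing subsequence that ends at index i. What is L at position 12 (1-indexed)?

dp[i] = 1 + max{dp[j] : j<i, a[j]<a[i]} (or 1 if no such j):
i:      1  2  3  4  5  6  7  8  9 10 11 12 13 14
a[i]:  14  8 24  6  6  8 17 14 15 20  3  7 23  6
dp:     1  1  2  1  1  2  3  3  4  5  1  2  6  2
At index 12 the value is 2.

2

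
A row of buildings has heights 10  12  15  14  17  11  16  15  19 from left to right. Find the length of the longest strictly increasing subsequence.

5

Track the smallest tail for each achievable length (strict):
10 → extends → [10]
12 → extends → [10, 12]
15 → extends → [10, 12, 15]
14 → replaces 15 → [10, 12, 14]
17 → extends → [10, 12, 14, 17]
11 → replaces 12 → [10, 11, 14, 17]
16 → replaces 17 → [10, 11, 14, 16]
15 → replaces 16 → [10, 11, 14, 15]
19 → extends → [10, 11, 14, 15, 19]
Five tails, so the longest strictly increasing subsequence has length 5 (e.g. 10, 12, 15, 17, 19).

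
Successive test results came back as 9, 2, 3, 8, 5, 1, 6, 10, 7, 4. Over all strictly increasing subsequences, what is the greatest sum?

26

Let S[i] be the best sum of a strictly increasing subsequence ending at i:
i:      1  2  3  4  5  6  7  8  9 10
a[i]:   9  2  3  8  5  1  6 10  7  4
S:      9  2  5 13 10  1 16 26 23  9
Maximum is 26 (e.g. 2 + 3 + 5 + 6 + 10).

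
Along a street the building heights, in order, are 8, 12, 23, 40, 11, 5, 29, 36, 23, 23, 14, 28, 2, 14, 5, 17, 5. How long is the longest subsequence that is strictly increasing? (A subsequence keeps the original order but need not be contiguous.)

5

Let dp[i] be the length of the longest such subsequence ending at index i:
i:      1  2  3  4  5  6  7  8  9 10 11 12 13 14 15 16 17
a[i]:   8 12 23 40 11  5 29 36 23 23 14 28  2 14  5 17  5
dp:     1  2  3  4  2  1  4  5  3  3  3  4  1  3  2  4  2
Maximum dp value is 5.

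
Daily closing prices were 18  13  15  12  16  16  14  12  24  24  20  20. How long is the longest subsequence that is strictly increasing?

4

Track the smallest tail for each achievable length (strict):
18 → extends → [18]
13 → replaces 18 → [13]
15 → extends → [13, 15]
12 → replaces 13 → [12, 15]
16 → extends → [12, 15, 16]
16 → already a tail → [12, 15, 16]
14 → replaces 15 → [12, 14, 16]
12 → already a tail → [12, 14, 16]
24 → extends → [12, 14, 16, 24]
24 → already a tail → [12, 14, 16, 24]
20 → replaces 24 → [12, 14, 16, 20]
20 → already a tail → [12, 14, 16, 20]
Four tails, so the longest strictly increasing subsequence has length 4 (e.g. 13, 15, 16, 24).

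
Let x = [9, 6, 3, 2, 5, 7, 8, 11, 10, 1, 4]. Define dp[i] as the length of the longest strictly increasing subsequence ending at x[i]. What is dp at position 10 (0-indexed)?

dp[i] = 1 + max{dp[j] : j<i, x[j]<x[i]} (or 1 if no such j):
i:      0  1  2  3  4  5  6  7  8  9 10
x[i]:   9  6  3  2  5  7  8 11 10  1  4
dp:     1  1  1  1  2  3  4  5  5  1  2
At index 10 the value is 2.

2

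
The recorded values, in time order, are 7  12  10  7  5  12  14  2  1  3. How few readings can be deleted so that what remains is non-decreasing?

Fewest deletions = n − (longest non-decreasing subsequence).
Patience tails:
7 → extends → [7]
12 → extends → [7, 12]
10 → replaces 12 → [7, 10]
7 → replaces 10 → [7, 7]
5 → replaces 7 → [5, 7]
12 → extends → [5, 7, 12]
14 → extends → [5, 7, 12, 14]
2 → replaces 5 → [2, 7, 12, 14]
1 → replaces 2 → [1, 7, 12, 14]
3 → replaces 7 → [1, 3, 12, 14]
Longest non-decreasing subsequence has length 4, so deletions = 10 − 4 = 6.

6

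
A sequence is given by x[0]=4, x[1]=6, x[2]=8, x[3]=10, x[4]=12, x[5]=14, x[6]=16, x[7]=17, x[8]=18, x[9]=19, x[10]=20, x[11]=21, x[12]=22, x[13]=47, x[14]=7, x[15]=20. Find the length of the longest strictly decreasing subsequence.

Negate each value so 'decreasing' becomes 'increasing', then run patience tails on the negated sequence:
-4 → extends → [-4]
-6 → replaces -4 → [-6]
-8 → replaces -6 → [-8]
-10 → replaces -8 → [-10]
-12 → replaces -10 → [-12]
-14 → replaces -12 → [-14]
-16 → replaces -14 → [-16]
-17 → replaces -16 → [-17]
-18 → replaces -17 → [-18]
-19 → replaces -18 → [-19]
-20 → replaces -19 → [-20]
-21 → replaces -20 → [-21]
-22 → replaces -21 → [-22]
-47 → replaces -22 → [-47]
-7 → extends → [-47, -7]
-20 → replaces -7 → [-47, -20]
Two tails, so the longest strictly decreasing subsequence of the original has length 2.

2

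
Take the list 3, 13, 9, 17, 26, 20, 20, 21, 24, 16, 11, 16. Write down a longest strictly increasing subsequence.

Patience tails give the LIS length; then backtrack through the dp parents:
3 → extends → [3]
13 → extends → [3, 13]
9 → replaces 13 → [3, 9]
17 → extends → [3, 9, 17]
26 → extends → [3, 9, 17, 26]
20 → replaces 26 → [3, 9, 17, 20]
20 → already a tail → [3, 9, 17, 20]
21 → extends → [3, 9, 17, 20, 21]
24 → extends → [3, 9, 17, 20, 21, 24]
16 → replaces 17 → [3, 9, 16, 20, 21, 24]
11 → replaces 16 → [3, 9, 11, 20, 21, 24]
16 → replaces 20 → [3, 9, 11, 16, 21, 24]
Length 6; one witness is 3, 13, 17, 20, 21, 24.

3, 13, 17, 20, 21, 24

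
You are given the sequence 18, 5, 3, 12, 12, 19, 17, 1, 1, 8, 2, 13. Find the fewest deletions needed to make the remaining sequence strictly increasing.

Fewest deletions = n − (longest strictly increasing subsequence).
Patience tails:
18 → extends → [18]
5 → replaces 18 → [5]
3 → replaces 5 → [3]
12 → extends → [3, 12]
12 → already a tail → [3, 12]
19 → extends → [3, 12, 19]
17 → replaces 19 → [3, 12, 17]
1 → replaces 3 → [1, 12, 17]
1 → already a tail → [1, 12, 17]
8 → replaces 12 → [1, 8, 17]
2 → replaces 8 → [1, 2, 17]
13 → replaces 17 → [1, 2, 13]
Longest strictly increasing subsequence has length 3, so deletions = 12 − 3 = 9.

9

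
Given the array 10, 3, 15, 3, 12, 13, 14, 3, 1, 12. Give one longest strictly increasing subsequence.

Patience tails give the LIS length; then backtrack through the dp parents:
10 → extends → [10]
3 → replaces 10 → [3]
15 → extends → [3, 15]
3 → already a tail → [3, 15]
12 → replaces 15 → [3, 12]
13 → extends → [3, 12, 13]
14 → extends → [3, 12, 13, 14]
3 → already a tail → [3, 12, 13, 14]
1 → replaces 3 → [1, 12, 13, 14]
12 → already a tail → [1, 12, 13, 14]
Length 4; one witness is 10, 12, 13, 14.

10, 12, 13, 14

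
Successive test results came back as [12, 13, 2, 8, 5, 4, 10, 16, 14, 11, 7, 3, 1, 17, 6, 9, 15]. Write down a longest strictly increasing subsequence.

2, 8, 10, 16, 17

Patience tails give the LIS length; then backtrack through the dp parents:
12 → extends → [12]
13 → extends → [12, 13]
2 → replaces 12 → [2, 13]
8 → replaces 13 → [2, 8]
5 → replaces 8 → [2, 5]
4 → replaces 5 → [2, 4]
10 → extends → [2, 4, 10]
16 → extends → [2, 4, 10, 16]
14 → replaces 16 → [2, 4, 10, 14]
11 → replaces 14 → [2, 4, 10, 11]
7 → replaces 10 → [2, 4, 7, 11]
3 → replaces 4 → [2, 3, 7, 11]
1 → replaces 2 → [1, 3, 7, 11]
17 → extends → [1, 3, 7, 11, 17]
6 → replaces 7 → [1, 3, 6, 11, 17]
9 → replaces 11 → [1, 3, 6, 9, 17]
15 → replaces 17 → [1, 3, 6, 9, 15]
Length 5; one witness is 2, 8, 10, 16, 17.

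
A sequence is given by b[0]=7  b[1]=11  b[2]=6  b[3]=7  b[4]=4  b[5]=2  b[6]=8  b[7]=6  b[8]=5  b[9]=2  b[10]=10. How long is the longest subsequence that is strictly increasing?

Track the smallest tail for each achievable length (strict):
7 → extends → [7]
11 → extends → [7, 11]
6 → replaces 7 → [6, 11]
7 → replaces 11 → [6, 7]
4 → replaces 6 → [4, 7]
2 → replaces 4 → [2, 7]
8 → extends → [2, 7, 8]
6 → replaces 7 → [2, 6, 8]
5 → replaces 6 → [2, 5, 8]
2 → already a tail → [2, 5, 8]
10 → extends → [2, 5, 8, 10]
Four tails, so the longest strictly increasing subsequence has length 4 (e.g. 6, 7, 8, 10).

4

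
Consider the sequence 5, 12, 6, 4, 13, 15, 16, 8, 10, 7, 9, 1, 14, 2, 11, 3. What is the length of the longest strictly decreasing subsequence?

4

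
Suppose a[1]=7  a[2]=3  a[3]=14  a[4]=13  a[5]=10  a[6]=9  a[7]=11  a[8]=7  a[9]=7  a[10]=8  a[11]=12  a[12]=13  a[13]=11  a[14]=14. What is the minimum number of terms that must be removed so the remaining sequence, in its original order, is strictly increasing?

8

Fewest deletions = n − (longest strictly increasing subsequence).
Patience tails:
7 → extends → [7]
3 → replaces 7 → [3]
14 → extends → [3, 14]
13 → replaces 14 → [3, 13]
10 → replaces 13 → [3, 10]
9 → replaces 10 → [3, 9]
11 → extends → [3, 9, 11]
7 → replaces 9 → [3, 7, 11]
7 → already a tail → [3, 7, 11]
8 → replaces 11 → [3, 7, 8]
12 → extends → [3, 7, 8, 12]
13 → extends → [3, 7, 8, 12, 13]
11 → replaces 12 → [3, 7, 8, 11, 13]
14 → extends → [3, 7, 8, 11, 13, 14]
Longest strictly increasing subsequence has length 6, so deletions = 14 − 6 = 8.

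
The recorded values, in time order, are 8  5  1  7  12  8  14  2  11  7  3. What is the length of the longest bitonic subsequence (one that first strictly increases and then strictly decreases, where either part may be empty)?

inc[i] = longest strictly increasing subsequence ending at i; dec[i] = longest strictly decreasing subsequence starting at i:
i:      1  2  3  4  5  6  7  8  9 10 11
a[i]:   8  5  1  7 12  8 14  2 11  7  3
inc:    1  1  1  2  3  3  4  2  4  3  3
dec:    3  2  1  2  4  3  4  1  3  2  1
Best peak at i=7 (value 14): inc=4, dec=4, length 4+4−1 = 7.

7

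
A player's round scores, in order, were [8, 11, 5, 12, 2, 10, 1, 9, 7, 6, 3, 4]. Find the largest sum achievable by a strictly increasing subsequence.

31

Let S[i] be the best sum of a strictly increasing subsequence ending at i:
i:      1  2  3  4  5  6  7  8  9 10 11 12
a[i]:   8 11  5 12  2 10  1  9  7  6  3  4
S:      8 19  5 31  2 18  1 17 12 11  5  9
Maximum is 31 (e.g. 8 + 11 + 12).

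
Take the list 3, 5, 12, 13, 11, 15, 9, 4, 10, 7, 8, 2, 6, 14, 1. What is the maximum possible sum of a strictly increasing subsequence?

Let S[i] be the best sum of a strictly increasing subsequence ending at i:
i:      1  2  3  4  5  6  7  8  9 10 11 12 13 14 15
a[i]:   3  5 12 13 11 15  9  4 10  7  8  2  6 14  1
S:      3  8 20 33 19 48 17  7 27 15 23  2 14 47  1
Maximum is 48 (e.g. 3 + 5 + 12 + 13 + 15).

48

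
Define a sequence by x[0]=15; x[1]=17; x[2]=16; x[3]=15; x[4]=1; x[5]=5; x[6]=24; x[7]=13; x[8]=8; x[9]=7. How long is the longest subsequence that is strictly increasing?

3

Track the smallest tail for each achievable length (strict):
15 → extends → [15]
17 → extends → [15, 17]
16 → replaces 17 → [15, 16]
15 → already a tail → [15, 16]
1 → replaces 15 → [1, 16]
5 → replaces 16 → [1, 5]
24 → extends → [1, 5, 24]
13 → replaces 24 → [1, 5, 13]
8 → replaces 13 → [1, 5, 8]
7 → replaces 8 → [1, 5, 7]
Three tails, so the longest strictly increasing subsequence has length 3 (e.g. 15, 17, 24).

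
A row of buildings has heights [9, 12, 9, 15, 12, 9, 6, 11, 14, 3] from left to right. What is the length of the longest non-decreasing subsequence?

Track the smallest tail for each achievable length (allowing ties):
9 → extends → [9]
12 → extends → [9, 12]
9 → replaces 12 → [9, 9]
15 → extends → [9, 9, 15]
12 → replaces 15 → [9, 9, 12]
9 → replaces 12 → [9, 9, 9]
6 → replaces 9 → [6, 9, 9]
11 → extends → [6, 9, 9, 11]
14 → extends → [6, 9, 9, 11, 14]
3 → replaces 6 → [3, 9, 9, 11, 14]
Five tails, so the longest non-decreasing subsequence has length 5 (e.g. 9, 9, 9, 11, 14).

5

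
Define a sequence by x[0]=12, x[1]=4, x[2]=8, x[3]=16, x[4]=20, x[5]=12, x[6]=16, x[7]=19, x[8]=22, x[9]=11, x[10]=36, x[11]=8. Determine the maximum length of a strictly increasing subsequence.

Track the smallest tail for each achievable length (strict):
12 → extends → [12]
4 → replaces 12 → [4]
8 → extends → [4, 8]
16 → extends → [4, 8, 16]
20 → extends → [4, 8, 16, 20]
12 → replaces 16 → [4, 8, 12, 20]
16 → replaces 20 → [4, 8, 12, 16]
19 → extends → [4, 8, 12, 16, 19]
22 → extends → [4, 8, 12, 16, 19, 22]
11 → replaces 12 → [4, 8, 11, 16, 19, 22]
36 → extends → [4, 8, 11, 16, 19, 22, 36]
8 → already a tail → [4, 8, 11, 16, 19, 22, 36]
Seven tails, so the longest strictly increasing subsequence has length 7 (e.g. 4, 8, 12, 16, 19, 22, 36).

7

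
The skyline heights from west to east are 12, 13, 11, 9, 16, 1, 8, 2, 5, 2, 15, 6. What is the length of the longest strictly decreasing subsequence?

Negate each value so 'decreasing' becomes 'increasing', then run patience tails on the negated sequence:
-12 → extends → [-12]
-13 → replaces -12 → [-13]
-11 → extends → [-13, -11]
-9 → extends → [-13, -11, -9]
-16 → replaces -13 → [-16, -11, -9]
-1 → extends → [-16, -11, -9, -1]
-8 → replaces -1 → [-16, -11, -9, -8]
-2 → extends → [-16, -11, -9, -8, -2]
-5 → replaces -2 → [-16, -11, -9, -8, -5]
-2 → extends → [-16, -11, -9, -8, -5, -2]
-15 → replaces -11 → [-16, -15, -9, -8, -5, -2]
-6 → replaces -5 → [-16, -15, -9, -8, -6, -2]
Six tails, so the longest strictly decreasing subsequence of the original has length 6.

6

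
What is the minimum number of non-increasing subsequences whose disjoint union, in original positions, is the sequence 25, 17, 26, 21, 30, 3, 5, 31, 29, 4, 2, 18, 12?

4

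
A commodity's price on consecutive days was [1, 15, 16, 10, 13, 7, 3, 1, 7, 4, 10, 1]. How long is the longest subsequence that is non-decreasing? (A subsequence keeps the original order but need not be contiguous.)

4

Track the smallest tail for each achievable length (allowing ties):
1 → extends → [1]
15 → extends → [1, 15]
16 → extends → [1, 15, 16]
10 → replaces 15 → [1, 10, 16]
13 → replaces 16 → [1, 10, 13]
7 → replaces 10 → [1, 7, 13]
3 → replaces 7 → [1, 3, 13]
1 → replaces 3 → [1, 1, 13]
7 → replaces 13 → [1, 1, 7]
4 → replaces 7 → [1, 1, 4]
10 → extends → [1, 1, 4, 10]
1 → replaces 4 → [1, 1, 1, 10]
Four tails, so the longest non-decreasing subsequence has length 4 (e.g. 1, 7, 7, 10).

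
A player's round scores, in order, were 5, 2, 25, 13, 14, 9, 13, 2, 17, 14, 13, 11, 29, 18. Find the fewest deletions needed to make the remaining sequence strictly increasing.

9

Fewest deletions = n − (longest strictly increasing subsequence).
i:      1  2  3  4  5  6  7  8  9 10 11 12 13 14
a[i]:   5  2 25 13 14  9 13  2 17 14 13 11 29 18
dp:     1  1  2  2  3  2  3  1  4  4  3  3  5  5
max dp = 5, so deletions = 14 − 5 = 9.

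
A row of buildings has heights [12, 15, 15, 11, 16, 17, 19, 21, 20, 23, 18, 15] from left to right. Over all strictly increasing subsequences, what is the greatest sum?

123

Let S[i] be the best sum of a strictly increasing subsequence ending at i:
i:       1   2   3   4   5   6   7   8   9  10  11  12
a[i]:   12  15  15  11  16  17  19  21  20  23  18  15
S:      12  27  27  11  43  60  79 100  99 123  78  27
Maximum is 123 (e.g. 12 + 15 + 16 + 17 + 19 + 21 + 23).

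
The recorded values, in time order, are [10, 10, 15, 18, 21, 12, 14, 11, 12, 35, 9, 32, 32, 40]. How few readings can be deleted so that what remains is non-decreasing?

Fewest deletions = n − (longest non-decreasing subsequence).
Patience tails:
10 → extends → [10]
10 → extends → [10, 10]
15 → extends → [10, 10, 15]
18 → extends → [10, 10, 15, 18]
21 → extends → [10, 10, 15, 18, 21]
12 → replaces 15 → [10, 10, 12, 18, 21]
14 → replaces 18 → [10, 10, 12, 14, 21]
11 → replaces 12 → [10, 10, 11, 14, 21]
12 → replaces 14 → [10, 10, 11, 12, 21]
35 → extends → [10, 10, 11, 12, 21, 35]
9 → replaces 10 → [9, 10, 11, 12, 21, 35]
32 → replaces 35 → [9, 10, 11, 12, 21, 32]
32 → extends → [9, 10, 11, 12, 21, 32, 32]
40 → extends → [9, 10, 11, 12, 21, 32, 32, 40]
Longest non-decreasing subsequence has length 8, so deletions = 14 − 8 = 6.

6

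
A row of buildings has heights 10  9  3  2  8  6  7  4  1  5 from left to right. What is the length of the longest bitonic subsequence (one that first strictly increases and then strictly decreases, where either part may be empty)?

6

inc[i] = longest strictly increasing subsequence ending at i; dec[i] = longest strictly decreasing subsequence starting at i:
i:      1  2  3  4  5  6  7  8  9 10
a[i]:  10  9  3  2  8  6  7  4  1  5
inc:    1  1  1  1  2  2  3  2  1  3
dec:    6  5  3  2  4  3  3  2  1  1
Best peak at i=1 (value 10): inc=1, dec=6, length 1+6−1 = 6.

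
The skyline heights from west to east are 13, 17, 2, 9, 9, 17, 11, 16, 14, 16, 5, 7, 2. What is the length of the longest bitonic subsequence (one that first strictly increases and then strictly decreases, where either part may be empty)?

inc[i] = longest strictly increasing subsequence ending at i; dec[i] = longest strictly decreasing subsequence starting at i:
i:      1  2  3  4  5  6  7  8  9 10 11 12 13
a[i]:  13 17  2  9  9 17 11 16 14 16  5  7  2
inc:    1  2  1  2  2  3  3  4  4  5  2  3  1
dec:    4  5  1  3  3  5  3  4  3  3  2  2  1
Best peak at i=6 (value 17): inc=3, dec=5, length 3+5−1 = 7.

7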